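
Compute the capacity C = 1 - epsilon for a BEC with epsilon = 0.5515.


C = 1 - epsilon = 1 - 0.5515 = 0.4485

0.4485 bits


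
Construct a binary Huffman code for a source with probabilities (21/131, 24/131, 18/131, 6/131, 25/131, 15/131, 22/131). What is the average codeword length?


Huffman construction (repeatedly merge the two least-probable nodes; each merge adds 1 bit to every symbol beneath it): 6/131 + 15/131 = 21/131; 18/131 + 21/131 = 39/131; 21/131 + 22/131 = 43/131; 24/131 + 25/131 = 49/131; 39/131 + 43/131 = 82/131; 49/131 + 82/131 = 1. Resulting codeword lengths (in the order the probabilities were given): (3, 2, 3, 4, 2, 4, 3). L_avg = sum(p_i * l_i) = 21/131*3 + 24/131*2 + 18/131*3 + 6/131*4 + 25/131*2 + 15/131*4 + 22/131*3 = 365/131 = 2.7863

2.7863 bits


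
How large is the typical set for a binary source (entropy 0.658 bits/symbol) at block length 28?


log2|A_typical| = nH = 28 * 0.658 = 18.424, so |A_typical| ~ 2^18.424 = 3.517e+05

3.517e+05


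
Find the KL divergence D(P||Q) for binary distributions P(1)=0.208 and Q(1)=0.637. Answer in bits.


KL = p*log2(p/q) + (1-p)*log2((1-p)/(1-q)) = 0.208*log2(0.208/0.637) + 0.792*log2(0.792/0.363) = 0.5556

0.5556 bits


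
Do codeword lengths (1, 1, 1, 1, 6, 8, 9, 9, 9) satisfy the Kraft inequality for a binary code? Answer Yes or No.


Kraft sum = sum(2^(-l_i)) = 2.0254, need <= 1. Result: violated (a binary prefix-free code with these lengths cannot exist)

No


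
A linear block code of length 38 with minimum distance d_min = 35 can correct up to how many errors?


Correction capability = floor((d-1)/2) = floor((35-1)/2) = 17

17 errors


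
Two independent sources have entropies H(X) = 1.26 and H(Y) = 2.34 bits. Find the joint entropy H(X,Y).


For independent variables, H(X,Y) = H(X) + H(Y) = 1.26 + 2.34 = 3.6

3.6 bits


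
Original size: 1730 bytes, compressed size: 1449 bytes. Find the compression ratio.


Ratio = original / compressed = 1730 / 1449 = 1.1939

1.1939


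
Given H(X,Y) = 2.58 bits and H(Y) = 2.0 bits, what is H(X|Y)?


H(X|Y) = H(X,Y) - H(Y) = 2.58 - 2.0 = 0.58

0.58 bits


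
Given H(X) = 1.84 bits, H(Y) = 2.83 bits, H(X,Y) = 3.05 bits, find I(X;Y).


I(X;Y) = H(X) + H(Y) - H(X,Y) = 1.84 + 2.83 - 3.05 = 1.62

1.62 bits


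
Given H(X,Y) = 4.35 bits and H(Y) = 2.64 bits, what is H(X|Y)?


H(X|Y) = H(X,Y) - H(Y) = 4.35 - 2.64 = 1.71

1.71 bits


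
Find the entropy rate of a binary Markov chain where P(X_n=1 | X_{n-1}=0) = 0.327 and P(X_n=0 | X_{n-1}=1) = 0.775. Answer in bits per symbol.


Stationary distribution: pi_0 = p10/(p01+p10) = 0.7033, pi_1 = 0.2967. Entropy rate H' = pi_0*H(p01) + pi_1*H(p10) = 0.7033*0.9118 + 0.2967*0.7692 = 0.8695

0.8695 bits/symbol


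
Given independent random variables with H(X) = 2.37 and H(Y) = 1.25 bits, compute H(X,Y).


For independent variables, H(X,Y) = H(X) + H(Y) = 2.37 + 1.25 = 3.62

3.62 bits


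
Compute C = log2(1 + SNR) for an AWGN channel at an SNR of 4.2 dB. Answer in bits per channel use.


SNR_linear = 10^(4.2/10) = 2.6303; C = log2(1 + SNR_linear) = log2(1 + 2.6303) = 1.8601

1.8601 bits/channel use


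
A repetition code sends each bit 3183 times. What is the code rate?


Rate = k/n = 1/3183

1/3183


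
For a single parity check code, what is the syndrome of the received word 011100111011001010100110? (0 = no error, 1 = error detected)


Syndrome = XOR of all bits = 0 XOR 1 XOR 1 XOR 1 XOR 0 XOR 0 XOR 1 XOR 1 XOR 1 XOR 0 XOR 1 XOR 1 XOR 0 XOR 0 XOR 1 XOR 0 XOR 1 XOR 0 XOR 1 XOR 0 XOR 0 XOR 1 XOR 1 XOR 0 = 1

1


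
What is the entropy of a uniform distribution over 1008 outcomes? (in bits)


H = log2(n) = log2(1008) = 9.9773

9.9773 bits


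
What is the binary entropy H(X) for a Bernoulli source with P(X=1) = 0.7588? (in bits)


H = -p*log2(p) - (1-p)*log2(1-p). -0.7588*log2(0.7588) = 0.302161; -0.2412*log2(0.2412) = 0.494870. H = 0.302161 + 0.494870 = 0.797

0.797 bits


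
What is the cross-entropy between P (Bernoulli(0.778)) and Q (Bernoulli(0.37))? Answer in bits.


H(P,Q) = -p*log2(q) - (1-p)*log2(1-q). -0.778*log2(0.37) = 1.115965; -0.222*log2(0.63) = 0.147980. H(P,Q) = 1.115965 + 0.147980 = 1.2639

1.2639 bits


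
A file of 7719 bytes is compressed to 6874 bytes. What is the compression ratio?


Ratio = original / compressed = 7719 / 6874 = 1.1229

1.1229


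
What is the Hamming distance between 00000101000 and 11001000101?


Count differing positions: ^ ^ . . ^ ^ . ^ ^ . ^ = 7 differences

7


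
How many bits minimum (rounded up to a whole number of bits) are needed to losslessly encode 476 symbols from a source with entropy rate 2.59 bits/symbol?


Minimum bits >= n * H = 476 * 2.59 = 1232.84, rounded up to a whole number of bits = 1233

1233 bits


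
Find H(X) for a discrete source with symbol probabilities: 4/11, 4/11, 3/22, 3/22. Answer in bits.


H = -sum(p_i * log2(p_i)). Terms: -(4/11)*log2(4/11) = 0.530702; -(4/11)*log2(4/11) = 0.530702; -(3/22)*log2(3/22) = 0.391973; -(3/22)*log2(3/22) = 0.391973. H = 0.530702 + 0.530702 + 0.391973 + 0.391973 = 1.8454

1.8454 bits


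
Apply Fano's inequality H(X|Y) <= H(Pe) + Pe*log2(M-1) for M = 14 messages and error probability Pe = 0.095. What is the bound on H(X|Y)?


H(Pe) = -Pe*log2(Pe) - (1-Pe)*log2(1-Pe) = -0.095*log2(0.095) - 0.905*log2(0.905) = 0.322613 + 0.130329 = 0.4529. Pe*log2(M-1) = 0.095*log2(13) = 0.351542. Bound = H(Pe) + Pe*log2(M-1) = 0.322613 + 0.130329 + 0.351542 = 0.8045

0.8045 bits


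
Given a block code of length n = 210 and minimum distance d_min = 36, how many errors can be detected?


Detection capability = d_min - 1 = 36 - 1 = 35

35 errors


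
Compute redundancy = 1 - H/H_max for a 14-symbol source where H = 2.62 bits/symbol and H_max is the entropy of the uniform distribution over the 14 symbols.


H_max = log2(K) = log2(14) = 3.8074 bits/symbol. Redundancy = 1 - H/H_max = 1 - 2.62/3.8074 = 1 - 0.6881 = 0.3119

0.3119


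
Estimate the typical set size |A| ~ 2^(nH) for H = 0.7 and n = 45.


log2|A_typical| = nH = 45 * 0.7 = 31.5, so |A_typical| ~ 2^31.5 = 3.037e+09

3.037e+09


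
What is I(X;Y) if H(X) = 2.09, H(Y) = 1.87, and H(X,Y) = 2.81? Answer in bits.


I(X;Y) = H(X) + H(Y) - H(X,Y) = 2.09 + 1.87 - 2.81 = 1.15

1.15 bits


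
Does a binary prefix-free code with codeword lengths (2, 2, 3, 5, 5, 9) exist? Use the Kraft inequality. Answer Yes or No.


Kraft sum = sum(2^(-l_i)) = 0.6895, need <= 1. Result: satisfied (a binary prefix-free code with these lengths exists)

Yes


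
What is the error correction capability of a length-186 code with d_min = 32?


Correction capability = floor((d-1)/2) = floor((32-1)/2) = 15

15 errors


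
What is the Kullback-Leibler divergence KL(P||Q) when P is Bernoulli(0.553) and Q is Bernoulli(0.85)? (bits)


KL = p*log2(p/q) + (1-p)*log2((1-p)/(1-q)) = 0.553*log2(0.553/0.85) + 0.447*log2(0.447/0.15) = 0.3612

0.3612 bits


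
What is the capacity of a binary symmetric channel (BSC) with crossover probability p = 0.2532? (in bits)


H(p) = -p*log2(p) - (1-p)*log2(1-p) = -0.2532*log2(0.2532) - 0.7468*log2(0.7468) = 0.501754 + 0.314557 = 0.8163. C = 1 - H(p) = 1 - 0.8163 = 0.1837

0.1837 bits


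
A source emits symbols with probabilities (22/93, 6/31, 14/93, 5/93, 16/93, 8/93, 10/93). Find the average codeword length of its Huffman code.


Huffman construction (repeatedly merge the two least-probable nodes; each merge adds 1 bit to every symbol beneath it): 5/93 + 8/93 = 13/93; 10/93 + 13/93 = 23/93; 14/93 + 16/93 = 10/31; 6/31 + 22/93 = 40/93; 23/93 + 10/31 = 53/93; 40/93 + 53/93 = 1. Resulting codeword lengths (in the order the probabilities were given): (2, 2, 3, 4, 3, 4, 3). L_avg = sum(p_i * l_i) = 22/93*2 + 6/31*2 + 14/93*3 + 5/93*4 + 16/93*3 + 8/93*4 + 10/93*3 = 84/31 = 2.7097

2.7097 bits


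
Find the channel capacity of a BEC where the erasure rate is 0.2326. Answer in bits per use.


C = 1 - epsilon = 1 - 0.2326 = 0.7674

0.7674 bits


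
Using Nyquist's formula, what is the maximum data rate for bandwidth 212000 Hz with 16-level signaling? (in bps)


Rate = 2 * B * log2(M) = 2 * 212000 * 4.0 = 1696000.0

1696000.0 bps


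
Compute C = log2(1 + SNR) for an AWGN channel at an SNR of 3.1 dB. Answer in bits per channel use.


SNR_linear = 10^(3.1/10) = 2.0417; C = log2(1 + SNR_linear) = log2(1 + 2.0417) = 1.6049

1.6049 bits/channel use


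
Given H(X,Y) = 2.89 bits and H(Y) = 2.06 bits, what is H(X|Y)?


H(X|Y) = H(X,Y) - H(Y) = 2.89 - 2.06 = 0.83

0.83 bits


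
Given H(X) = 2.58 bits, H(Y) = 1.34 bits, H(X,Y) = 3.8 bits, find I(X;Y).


I(X;Y) = H(X) + H(Y) - H(X,Y) = 2.58 + 1.34 - 3.8 = 0.12

0.12 bits


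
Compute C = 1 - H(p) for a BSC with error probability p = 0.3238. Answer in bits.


H(p) = -p*log2(p) - (1-p)*log2(1-p) = -0.3238*log2(0.3238) - 0.6762*log2(0.6762) = 0.526766 + 0.381700 = 0.9085. C = 1 - H(p) = 1 - 0.9085 = 0.0915

0.0915 bits


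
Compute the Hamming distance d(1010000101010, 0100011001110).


Count differing positions: ^ ^ ^ . . ^ ^ ^ . . ^ . . = 7 differences

7


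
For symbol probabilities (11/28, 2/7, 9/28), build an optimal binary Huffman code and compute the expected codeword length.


Huffman construction (repeatedly merge the two least-probable nodes; each merge adds 1 bit to every symbol beneath it): 2/7 + 9/28 = 17/28; 11/28 + 17/28 = 1. Resulting codeword lengths (in the order the probabilities were given): (1, 2, 2). L_avg = sum(p_i * l_i) = 11/28*1 + 2/7*2 + 9/28*2 = 45/28 = 1.6071

1.6071 bits


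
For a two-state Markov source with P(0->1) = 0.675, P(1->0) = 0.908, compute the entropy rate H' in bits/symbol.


Stationary distribution: pi_0 = p10/(p01+p10) = 0.5736, pi_1 = 0.4264. Entropy rate H' = pi_0*H(p01) + pi_1*H(p10) = 0.5736*0.9097 + 0.4264*0.4431 = 0.7108

0.7108 bits/symbol


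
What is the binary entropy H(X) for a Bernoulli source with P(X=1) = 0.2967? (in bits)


H = -p*log2(p) - (1-p)*log2(1-p). -0.2967*log2(0.2967) = 0.520092; -0.7033*log2(0.7033) = 0.357127. H = 0.520092 + 0.357127 = 0.8772

0.8772 bits


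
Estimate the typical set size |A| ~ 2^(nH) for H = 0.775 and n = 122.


log2|A_typical| = nH = 122 * 0.775 = 94.55, so |A_typical| ~ 2^94.55 = 2.900e+28

2.900e+28


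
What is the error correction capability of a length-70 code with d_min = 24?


Correction capability = floor((d-1)/2) = floor((24-1)/2) = 11

11 errors


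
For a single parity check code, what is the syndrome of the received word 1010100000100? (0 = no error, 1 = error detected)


Syndrome = XOR of all bits = 1 XOR 0 XOR 1 XOR 0 XOR 1 XOR 0 XOR 0 XOR 0 XOR 0 XOR 0 XOR 1 XOR 0 XOR 0 = 0

0


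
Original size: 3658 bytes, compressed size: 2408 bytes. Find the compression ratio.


Ratio = original / compressed = 3658 / 2408 = 1.5191

1.5191


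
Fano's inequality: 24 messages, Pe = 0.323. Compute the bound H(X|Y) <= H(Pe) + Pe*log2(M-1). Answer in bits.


H(Pe) = -Pe*log2(Pe) - (1-Pe)*log2(1-Pe) = -0.323*log2(0.323) - 0.677*log2(0.677) = 0.526617 + 0.380997 = 0.9076. Pe*log2(M-1) = 0.323*log2(23) = 1.461111. Bound = H(Pe) + Pe*log2(M-1) = 0.526617 + 0.380997 + 1.461111 = 2.3687

2.3687 bits


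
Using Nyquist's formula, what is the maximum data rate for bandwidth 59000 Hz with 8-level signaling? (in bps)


Rate = 2 * B * log2(M) = 2 * 59000 * 3.0 = 354000.0

354000.0 bps


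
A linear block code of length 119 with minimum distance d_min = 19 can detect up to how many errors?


Detection capability = d_min - 1 = 19 - 1 = 18

18 errors


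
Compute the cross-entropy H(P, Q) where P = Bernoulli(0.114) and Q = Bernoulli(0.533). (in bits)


H(P,Q) = -p*log2(q) - (1-p)*log2(1-q). -0.114*log2(0.533) = 0.103488; -0.886*log2(0.467) = 0.973276. H(P,Q) = 0.103488 + 0.973276 = 1.0768

1.0768 bits


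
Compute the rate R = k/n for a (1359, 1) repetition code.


Rate = k/n = 1/1359

1/1359


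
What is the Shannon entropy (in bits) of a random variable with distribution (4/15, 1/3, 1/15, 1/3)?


H = -sum(p_i * log2(p_i)). Terms: -(4/15)*log2(4/15) = 0.508504; -(1/3)*log2(1/3) = 0.528321; -(1/15)*log2(1/15) = 0.260459; -(1/3)*log2(1/3) = 0.528321. H = 0.508504 + 0.528321 + 0.260459 + 0.528321 = 1.8256

1.8256 bits


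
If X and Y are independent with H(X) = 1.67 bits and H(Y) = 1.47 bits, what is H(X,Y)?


For independent variables, H(X,Y) = H(X) + H(Y) = 1.67 + 1.47 = 3.14

3.14 bits


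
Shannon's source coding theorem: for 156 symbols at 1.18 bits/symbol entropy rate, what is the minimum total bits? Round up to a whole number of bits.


Minimum bits >= n * H = 156 * 1.18 = 184.08, rounded up to a whole number of bits = 185

185 bits


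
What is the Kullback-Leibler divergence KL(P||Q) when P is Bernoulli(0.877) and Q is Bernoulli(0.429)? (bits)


KL = p*log2(p/q) + (1-p)*log2((1-p)/(1-q)) = 0.877*log2(0.877/0.429) + 0.123*log2(0.123/0.571) = 0.6323

0.6323 bits


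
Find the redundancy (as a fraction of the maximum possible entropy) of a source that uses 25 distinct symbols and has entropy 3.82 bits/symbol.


H_max = log2(K) = log2(25) = 4.6439 bits/symbol. Redundancy = 1 - H/H_max = 1 - 3.82/4.6439 = 1 - 0.8226 = 0.1774

0.1774


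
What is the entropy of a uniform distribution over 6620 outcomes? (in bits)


H = log2(n) = log2(6620) = 12.6926

12.6926 bits


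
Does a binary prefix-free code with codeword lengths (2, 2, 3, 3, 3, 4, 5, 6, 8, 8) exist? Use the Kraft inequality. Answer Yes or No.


Kraft sum = sum(2^(-l_i)) = 0.9922, need <= 1. Result: satisfied (a binary prefix-free code with these lengths exists)

Yes


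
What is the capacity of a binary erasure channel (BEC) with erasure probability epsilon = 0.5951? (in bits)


C = 1 - epsilon = 1 - 0.5951 = 0.4049

0.4049 bits


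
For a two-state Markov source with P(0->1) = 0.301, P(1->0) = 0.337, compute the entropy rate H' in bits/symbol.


Stationary distribution: pi_0 = p10/(p01+p10) = 0.5282, pi_1 = 0.4718. Entropy rate H' = pi_0*H(p01) + pi_1*H(p10) = 0.5282*0.8825 + 0.4718*0.9219 = 0.9011

0.9011 bits/symbol


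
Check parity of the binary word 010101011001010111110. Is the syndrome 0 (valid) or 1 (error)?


Syndrome = XOR of all bits = 0 XOR 1 XOR 0 XOR 1 XOR 0 XOR 1 XOR 0 XOR 1 XOR 1 XOR 0 XOR 0 XOR 1 XOR 0 XOR 1 XOR 0 XOR 1 XOR 1 XOR 1 XOR 1 XOR 1 XOR 0 = 0

0


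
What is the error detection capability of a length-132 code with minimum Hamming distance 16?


Detection capability = d_min - 1 = 16 - 1 = 15

15 errors


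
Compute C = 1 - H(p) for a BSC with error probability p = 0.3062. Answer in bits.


H(p) = -p*log2(p) - (1-p)*log2(1-p) = -0.3062*log2(0.3062) - 0.6938*log2(0.6938) = 0.522822 + 0.365916 = 0.8887. C = 1 - H(p) = 1 - 0.8887 = 0.1113

0.1113 bits


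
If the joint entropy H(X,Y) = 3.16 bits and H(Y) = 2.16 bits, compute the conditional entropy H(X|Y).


H(X|Y) = H(X,Y) - H(Y) = 3.16 - 2.16 = 1.0

1.0 bits


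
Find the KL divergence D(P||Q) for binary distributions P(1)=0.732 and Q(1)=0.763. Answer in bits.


KL = p*log2(p/q) + (1-p)*log2((1-p)/(1-q)) = 0.732*log2(0.732/0.763) + 0.268*log2(0.268/0.237) = 0.0037

0.0037 bits


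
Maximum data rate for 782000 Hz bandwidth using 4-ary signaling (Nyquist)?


Rate = 2 * B * log2(M) = 2 * 782000 * 2.0 = 3128000.0

3128000.0 bps


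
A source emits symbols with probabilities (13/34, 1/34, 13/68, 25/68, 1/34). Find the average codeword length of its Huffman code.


Huffman construction (repeatedly merge the two least-probable nodes; each merge adds 1 bit to every symbol beneath it): 1/34 + 1/34 = 1/17; 1/17 + 13/68 = 1/4; 1/4 + 25/68 = 21/34; 13/34 + 21/34 = 1. Resulting codeword lengths (in the order the probabilities were given): (1, 4, 3, 2, 4). L_avg = sum(p_i * l_i) = 13/34*1 + 1/34*4 + 13/68*3 + 25/68*2 + 1/34*4 = 131/68 = 1.9265

1.9265 bits


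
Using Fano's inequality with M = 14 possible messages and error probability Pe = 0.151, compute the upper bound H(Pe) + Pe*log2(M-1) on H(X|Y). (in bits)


H(Pe) = -Pe*log2(Pe) - (1-Pe)*log2(1-Pe) = -0.151*log2(0.151) - 0.849*log2(0.849) = 0.411834 + 0.200503 = 0.6123. Pe*log2(M-1) = 0.151*log2(13) = 0.558766. Bound = H(Pe) + Pe*log2(M-1) = 0.411834 + 0.200503 + 0.558766 = 1.1711

1.1711 bits


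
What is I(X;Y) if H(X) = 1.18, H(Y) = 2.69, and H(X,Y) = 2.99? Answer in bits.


I(X;Y) = H(X) + H(Y) - H(X,Y) = 1.18 + 2.69 - 2.99 = 0.88

0.88 bits


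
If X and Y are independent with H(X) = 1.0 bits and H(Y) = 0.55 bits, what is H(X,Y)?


For independent variables, H(X,Y) = H(X) + H(Y) = 1.0 + 0.55 = 1.55

1.55 bits


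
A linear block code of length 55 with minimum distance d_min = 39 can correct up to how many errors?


Correction capability = floor((d-1)/2) = floor((39-1)/2) = 19

19 errors


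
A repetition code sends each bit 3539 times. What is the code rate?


Rate = k/n = 1/3539

1/3539


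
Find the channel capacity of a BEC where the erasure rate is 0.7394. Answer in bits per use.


C = 1 - epsilon = 1 - 0.7394 = 0.2606

0.2606 bits


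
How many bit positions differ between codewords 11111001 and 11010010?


Count differing positions: . . ^ . ^ . ^ ^ = 4 differences

4


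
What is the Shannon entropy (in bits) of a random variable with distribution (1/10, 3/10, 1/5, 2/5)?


H = -sum(p_i * log2(p_i)). Terms: -(1/10)*log2(1/10) = 0.332193; -(3/10)*log2(3/10) = 0.521090; -(1/5)*log2(1/5) = 0.464386; -(2/5)*log2(2/5) = 0.528771. H = 0.332193 + 0.521090 + 0.464386 + 0.528771 = 1.8464

1.8464 bits


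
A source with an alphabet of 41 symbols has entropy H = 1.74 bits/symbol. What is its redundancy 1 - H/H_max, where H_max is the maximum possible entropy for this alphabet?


H_max = log2(K) = log2(41) = 5.3576 bits/symbol. Redundancy = 1 - H/H_max = 1 - 1.74/5.3576 = 1 - 0.3248 = 0.6752

0.6752


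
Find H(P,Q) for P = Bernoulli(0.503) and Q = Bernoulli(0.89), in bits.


H(P,Q) = -p*log2(q) - (1-p)*log2(1-q). -0.503*log2(0.89) = 0.084566; -0.497*log2(0.11) = 1.582659. H(P,Q) = 0.084566 + 1.582659 = 1.6672

1.6672 bits


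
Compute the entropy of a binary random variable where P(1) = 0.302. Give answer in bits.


H = -p*log2(p) - (1-p)*log2(1-p). -0.302*log2(0.302) = 0.521669; -0.698*log2(0.698) = 0.362053. H = 0.521669 + 0.362053 = 0.8837

0.8837 bits


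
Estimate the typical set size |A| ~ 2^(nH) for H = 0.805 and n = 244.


log2|A_typical| = nH = 244 * 0.805 = 196.42, so |A_typical| ~ 2^196.42 = 1.344e+59

1.344e+59


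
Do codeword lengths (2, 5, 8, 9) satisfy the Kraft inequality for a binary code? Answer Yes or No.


Kraft sum = sum(2^(-l_i)) = 0.2871, need <= 1. Result: satisfied (a binary prefix-free code with these lengths exists)

Yes


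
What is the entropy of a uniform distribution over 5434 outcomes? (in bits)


H = log2(n) = log2(5434) = 12.4078

12.4078 bits


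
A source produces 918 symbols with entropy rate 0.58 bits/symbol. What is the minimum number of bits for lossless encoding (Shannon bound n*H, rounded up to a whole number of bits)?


Minimum bits >= n * H = 918 * 0.58 = 532.44, rounded up to a whole number of bits = 533

533 bits


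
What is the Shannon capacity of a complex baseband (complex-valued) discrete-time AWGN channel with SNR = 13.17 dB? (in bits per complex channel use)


SNR_linear = 10^(13.17/10) = 20.7491; C = log2(1 + SNR_linear) = log2(1 + 20.7491) = 4.4429

4.4429 bits/channel use


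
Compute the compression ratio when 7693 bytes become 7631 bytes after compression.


Ratio = original / compressed = 7693 / 7631 = 1.0081

1.0081


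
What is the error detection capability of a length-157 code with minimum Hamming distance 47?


Detection capability = d_min - 1 = 47 - 1 = 46

46 errors


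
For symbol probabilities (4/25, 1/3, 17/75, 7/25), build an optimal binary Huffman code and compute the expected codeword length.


Huffman construction (repeatedly merge the two least-probable nodes; each merge adds 1 bit to every symbol beneath it): 4/25 + 17/75 = 29/75; 7/25 + 1/3 = 46/75; 29/75 + 46/75 = 1. Resulting codeword lengths (in the order the probabilities were given): (2, 2, 2, 2). L_avg = sum(p_i * l_i) = 4/25*2 + 1/3*2 + 17/75*2 + 7/25*2 = 2

2.0 bits


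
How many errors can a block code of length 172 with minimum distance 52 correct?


Correction capability = floor((d-1)/2) = floor((52-1)/2) = 25

25 errors


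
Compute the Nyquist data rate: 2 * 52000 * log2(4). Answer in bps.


Rate = 2 * B * log2(M) = 2 * 52000 * 2.0 = 208000.0

208000.0 bps


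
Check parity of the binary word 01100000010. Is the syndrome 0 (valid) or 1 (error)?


Syndrome = XOR of all bits = 0 XOR 1 XOR 1 XOR 0 XOR 0 XOR 0 XOR 0 XOR 0 XOR 0 XOR 1 XOR 0 = 1

1


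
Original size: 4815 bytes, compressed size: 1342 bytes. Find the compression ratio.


Ratio = original / compressed = 4815 / 1342 = 3.5879

3.5879


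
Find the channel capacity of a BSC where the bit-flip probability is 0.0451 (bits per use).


H(p) = -p*log2(p) - (1-p)*log2(1-p) = -0.0451*log2(0.0451) - 0.9549*log2(0.9549) = 0.201630 + 0.063576 = 0.2652. C = 1 - H(p) = 1 - 0.2652 = 0.7348

0.7348 bits


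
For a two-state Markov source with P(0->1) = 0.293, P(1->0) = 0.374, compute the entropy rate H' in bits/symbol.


Stationary distribution: pi_0 = p10/(p01+p10) = 0.5607, pi_1 = 0.4393. Entropy rate H' = pi_0*H(p01) + pi_1*H(p10) = 0.5607*0.8726 + 0.4393*0.9537 = 0.9082

0.9082 bits/symbol


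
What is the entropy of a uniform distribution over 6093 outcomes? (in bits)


H = log2(n) = log2(6093) = 12.5729

12.5729 bits


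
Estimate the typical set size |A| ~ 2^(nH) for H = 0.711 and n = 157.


log2|A_typical| = nH = 157 * 0.711 = 111.627, so |A_typical| ~ 2^111.627 = 4.009e+33

4.009e+33


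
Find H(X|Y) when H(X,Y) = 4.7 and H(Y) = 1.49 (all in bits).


H(X|Y) = H(X,Y) - H(Y) = 4.7 - 1.49 = 3.21

3.21 bits


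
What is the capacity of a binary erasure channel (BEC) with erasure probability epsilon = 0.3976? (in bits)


C = 1 - epsilon = 1 - 0.3976 = 0.6024

0.6024 bits


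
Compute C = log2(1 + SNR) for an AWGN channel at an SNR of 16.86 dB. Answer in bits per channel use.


SNR_linear = 10^(16.86/10) = 48.5289; C = log2(1 + SNR_linear) = log2(1 + 48.5289) = 5.6302

5.6302 bits/channel use


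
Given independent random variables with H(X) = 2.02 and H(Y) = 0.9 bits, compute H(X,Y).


For independent variables, H(X,Y) = H(X) + H(Y) = 2.02 + 0.9 = 2.92

2.92 bits


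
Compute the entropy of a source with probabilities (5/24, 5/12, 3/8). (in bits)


H = -sum(p_i * log2(p_i)). Terms: -(5/24)*log2(5/24) = 0.471466; -(5/12)*log2(5/12) = 0.526264; -(3/8)*log2(3/8) = 0.530639. H = 0.471466 + 0.526264 + 0.530639 = 1.5284

1.5284 bits


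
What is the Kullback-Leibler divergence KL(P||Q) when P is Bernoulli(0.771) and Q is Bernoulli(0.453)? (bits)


KL = p*log2(p/q) + (1-p)*log2((1-p)/(1-q)) = 0.771*log2(0.771/0.453) + 0.229*log2(0.229/0.547) = 0.3039

0.3039 bits


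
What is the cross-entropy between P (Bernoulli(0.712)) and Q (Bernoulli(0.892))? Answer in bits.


H(P,Q) = -p*log2(q) - (1-p)*log2(1-q). -0.712*log2(0.892) = 0.117398; -0.288*log2(0.108) = 0.924738. H(P,Q) = 0.117398 + 0.924738 = 1.0421

1.0421 bits


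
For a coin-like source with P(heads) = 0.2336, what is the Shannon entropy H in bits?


H = -p*log2(p) - (1-p)*log2(1-p). -0.2336*log2(0.2336) = 0.490067; -0.7664*log2(0.7664) = 0.294168. H = 0.490067 + 0.294168 = 0.7842

0.7842 bits


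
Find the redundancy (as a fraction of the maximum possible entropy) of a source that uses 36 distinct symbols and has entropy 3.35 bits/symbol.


H_max = log2(K) = log2(36) = 5.1699 bits/symbol. Redundancy = 1 - H/H_max = 1 - 3.35/5.1699 = 1 - 0.648 = 0.352

0.352


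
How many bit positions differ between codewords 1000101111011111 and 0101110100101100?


Count differing positions: ^ ^ . ^ . ^ ^ . ^ ^ ^ ^ . . ^ ^ = 11 differences

11


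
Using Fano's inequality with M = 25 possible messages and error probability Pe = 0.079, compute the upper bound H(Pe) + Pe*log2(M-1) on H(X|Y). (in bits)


H(Pe) = -Pe*log2(Pe) - (1-Pe)*log2(1-Pe) = -0.079*log2(0.079) - 0.921*log2(0.921) = 0.289298 + 0.109348 = 0.3986. Pe*log2(M-1) = 0.079*log2(24) = 0.362212. Bound = H(Pe) + Pe*log2(M-1) = 0.289298 + 0.109348 + 0.362212 = 0.7609

0.7609 bits


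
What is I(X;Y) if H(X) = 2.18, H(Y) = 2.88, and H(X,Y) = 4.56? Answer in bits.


I(X;Y) = H(X) + H(Y) - H(X,Y) = 2.18 + 2.88 - 4.56 = 0.5

0.5 bits


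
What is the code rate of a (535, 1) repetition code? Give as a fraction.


Rate = k/n = 1/535

1/535


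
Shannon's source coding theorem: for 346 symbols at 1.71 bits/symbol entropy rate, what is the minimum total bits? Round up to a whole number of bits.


Minimum bits >= n * H = 346 * 1.71 = 591.66, rounded up to a whole number of bits = 592

592 bits


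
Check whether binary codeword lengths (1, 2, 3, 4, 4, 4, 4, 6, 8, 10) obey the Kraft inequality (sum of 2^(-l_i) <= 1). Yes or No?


Kraft sum = sum(2^(-l_i)) = 1.1455, need <= 1. Result: violated (a binary prefix-free code with these lengths cannot exist)

No


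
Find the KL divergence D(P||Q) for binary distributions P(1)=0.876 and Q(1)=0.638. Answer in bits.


KL = p*log2(p/q) + (1-p)*log2((1-p)/(1-q)) = 0.876*log2(0.876/0.638) + 0.124*log2(0.124/0.362) = 0.209

0.209 bits


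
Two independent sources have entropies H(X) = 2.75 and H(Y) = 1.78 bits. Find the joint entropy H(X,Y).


For independent variables, H(X,Y) = H(X) + H(Y) = 2.75 + 1.78 = 4.53

4.53 bits


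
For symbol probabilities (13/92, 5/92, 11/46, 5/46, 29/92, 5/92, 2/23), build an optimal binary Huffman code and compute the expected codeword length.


Huffman construction (repeatedly merge the two least-probable nodes; each merge adds 1 bit to every symbol beneath it): 5/92 + 5/92 = 5/46; 2/23 + 5/46 = 9/46; 5/46 + 13/92 = 1/4; 9/46 + 11/46 = 10/23; 1/4 + 29/92 = 13/23; 10/23 + 13/23 = 1. Resulting codeword lengths (in the order the probabilities were given): (3, 4, 2, 3, 2, 4, 3). L_avg = sum(p_i * l_i) = 13/92*3 + 5/92*4 + 11/46*2 + 5/46*3 + 29/92*2 + 5/92*4 + 2/23*3 = 235/92 = 2.5543

2.5543 bits


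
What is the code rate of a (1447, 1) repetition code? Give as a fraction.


Rate = k/n = 1/1447

1/1447


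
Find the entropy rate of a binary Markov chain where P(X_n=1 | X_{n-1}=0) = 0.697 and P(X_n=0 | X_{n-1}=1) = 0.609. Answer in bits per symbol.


Stationary distribution: pi_0 = p10/(p01+p10) = 0.4663, pi_1 = 0.5337. Entropy rate H' = pi_0*H(p01) + pi_1*H(p10) = 0.4663*0.8849 + 0.5337*0.9654 = 0.9279

0.9279 bits/symbol


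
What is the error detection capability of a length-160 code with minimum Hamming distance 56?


Detection capability = d_min - 1 = 56 - 1 = 55

55 errors


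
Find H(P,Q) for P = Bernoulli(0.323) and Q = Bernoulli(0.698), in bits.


H(P,Q) = -p*log2(q) - (1-p)*log2(1-q). -0.323*log2(0.698) = 0.167540; -0.677*log2(0.302) = 1.169436. H(P,Q) = 0.167540 + 1.169436 = 1.337

1.337 bits


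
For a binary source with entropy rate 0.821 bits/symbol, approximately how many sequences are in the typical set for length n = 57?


log2|A_typical| = nH = 57 * 0.821 = 46.797, so |A_typical| ~ 2^46.797 = 1.223e+14

1.223e+14


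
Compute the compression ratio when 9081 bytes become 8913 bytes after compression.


Ratio = original / compressed = 9081 / 8913 = 1.0188

1.0188


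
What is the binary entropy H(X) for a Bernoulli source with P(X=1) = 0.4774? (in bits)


H = -p*log2(p) - (1-p)*log2(1-p). -0.4774*log2(0.4774) = 0.509257; -0.5226*log2(0.5226) = 0.489269. H = 0.509257 + 0.489269 = 0.9985

0.9985 bits


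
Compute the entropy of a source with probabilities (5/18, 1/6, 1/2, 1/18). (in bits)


H = -sum(p_i * log2(p_i)). Terms: -(5/18)*log2(5/18) = 0.513332; -(1/6)*log2(1/6) = 0.430827; -(1/2)*log2(1/2) = 0.500000; -(1/18)*log2(1/18) = 0.231663. H = 0.513332 + 0.430827 + 0.500000 + 0.231663 = 1.6758

1.6758 bits


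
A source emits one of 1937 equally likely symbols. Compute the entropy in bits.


H = log2(n) = log2(1937) = 10.9196

10.9196 bits


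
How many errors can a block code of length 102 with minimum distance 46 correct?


Correction capability = floor((d-1)/2) = floor((46-1)/2) = 22

22 errors


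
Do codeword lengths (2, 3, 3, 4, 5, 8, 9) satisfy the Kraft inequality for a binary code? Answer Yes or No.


Kraft sum = sum(2^(-l_i)) = 0.5996, need <= 1. Result: satisfied (a binary prefix-free code with these lengths exists)

Yes


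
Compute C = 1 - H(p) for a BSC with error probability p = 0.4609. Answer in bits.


H(p) = -p*log2(p) - (1-p)*log2(1-p) = -0.4609*log2(0.4609) - 0.5391*log2(0.5391) = 0.515044 + 0.480540 = 0.9956. C = 1 - H(p) = 1 - 0.9956 = 0.0044

0.0044 bits


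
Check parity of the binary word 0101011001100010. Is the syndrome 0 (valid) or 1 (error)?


Syndrome = XOR of all bits = 0 XOR 1 XOR 0 XOR 1 XOR 0 XOR 1 XOR 1 XOR 0 XOR 0 XOR 1 XOR 1 XOR 0 XOR 0 XOR 0 XOR 1 XOR 0 = 1

1


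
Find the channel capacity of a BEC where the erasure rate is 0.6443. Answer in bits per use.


C = 1 - epsilon = 1 - 0.6443 = 0.3557

0.3557 bits


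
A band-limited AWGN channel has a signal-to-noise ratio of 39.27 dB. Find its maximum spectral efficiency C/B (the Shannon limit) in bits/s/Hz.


SNR_linear = 10^(39.27/10) = 8452.7885; C/B = log2(1 + SNR_linear) = log2(1 + 8452.7885) = 13.0454

13.0454 bits/s/Hz


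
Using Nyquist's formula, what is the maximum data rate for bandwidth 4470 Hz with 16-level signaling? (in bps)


Rate = 2 * B * log2(M) = 2 * 4470 * 4.0 = 35760.0

35760.0 bps


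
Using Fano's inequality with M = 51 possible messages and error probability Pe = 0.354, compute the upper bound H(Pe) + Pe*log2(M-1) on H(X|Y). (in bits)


H(Pe) = -Pe*log2(Pe) - (1-Pe)*log2(1-Pe) = -0.354*log2(0.354) - 0.646*log2(0.646) = 0.530355 + 0.407234 = 0.9376. Pe*log2(M-1) = 0.354*log2(50) = 1.997925. Bound = H(Pe) + Pe*log2(M-1) = 0.530355 + 0.407234 + 1.997925 = 2.9355

2.9355 bits


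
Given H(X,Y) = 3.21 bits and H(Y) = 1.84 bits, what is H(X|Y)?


H(X|Y) = H(X,Y) - H(Y) = 3.21 - 1.84 = 1.37

1.37 bits


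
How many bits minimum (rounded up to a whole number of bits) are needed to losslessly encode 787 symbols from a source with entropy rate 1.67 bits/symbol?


Minimum bits >= n * H = 787 * 1.67 = 1314.29, rounded up to a whole number of bits = 1315

1315 bits


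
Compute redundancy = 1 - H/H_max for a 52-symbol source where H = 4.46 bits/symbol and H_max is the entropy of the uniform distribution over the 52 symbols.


H_max = log2(K) = log2(52) = 5.7004 bits/symbol. Redundancy = 1 - H/H_max = 1 - 4.46/5.7004 = 1 - 0.7824 = 0.2176

0.2176


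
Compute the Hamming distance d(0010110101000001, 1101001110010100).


Count differing positions: ^ ^ ^ ^ ^ ^ ^ . ^ ^ . ^ . ^ . ^ = 12 differences

12


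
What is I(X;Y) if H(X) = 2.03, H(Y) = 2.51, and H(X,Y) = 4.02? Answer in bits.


I(X;Y) = H(X) + H(Y) - H(X,Y) = 2.03 + 2.51 - 4.02 = 0.52

0.52 bits


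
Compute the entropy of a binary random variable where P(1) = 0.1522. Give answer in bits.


H = -p*log2(p) - (1-p)*log2(1-p). -0.1522*log2(0.1522) = 0.413369; -0.8478*log2(0.8478) = 0.201949. H = 0.413369 + 0.201949 = 0.6153

0.6153 bits


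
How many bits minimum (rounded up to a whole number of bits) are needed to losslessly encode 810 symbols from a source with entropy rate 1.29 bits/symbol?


Minimum bits >= n * H = 810 * 1.29 = 1044.9, rounded up to a whole number of bits = 1045

1045 bits


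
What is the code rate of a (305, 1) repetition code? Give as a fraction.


Rate = k/n = 1/305

1/305


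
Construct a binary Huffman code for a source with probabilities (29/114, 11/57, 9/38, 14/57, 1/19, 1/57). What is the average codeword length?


Huffman construction (repeatedly merge the two least-probable nodes; each merge adds 1 bit to every symbol beneath it): 1/57 + 1/19 = 4/57; 4/57 + 11/57 = 5/19; 9/38 + 14/57 = 55/114; 29/114 + 5/19 = 59/114; 55/114 + 59/114 = 1. Resulting codeword lengths (in the order the probabilities were given): (2, 3, 2, 2, 4, 4). L_avg = sum(p_i * l_i) = 29/114*2 + 11/57*3 + 9/38*2 + 14/57*2 + 1/19*4 + 1/57*4 = 7/3 = 2.3333

2.3333 bits


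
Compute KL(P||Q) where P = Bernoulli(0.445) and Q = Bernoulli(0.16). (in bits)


KL = p*log2(p/q) + (1-p)*log2((1-p)/(1-q)) = 0.445*log2(0.445/0.16) + 0.555*log2(0.555/0.84) = 0.3249

0.3249 bits


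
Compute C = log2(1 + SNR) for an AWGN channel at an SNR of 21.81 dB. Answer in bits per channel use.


SNR_linear = 10^(21.81/10) = 151.705; C = log2(1 + SNR_linear) = log2(1 + 151.705) = 7.2546

7.2546 bits/channel use


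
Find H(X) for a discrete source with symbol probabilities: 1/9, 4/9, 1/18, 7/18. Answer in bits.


H = -sum(p_i * log2(p_i)). Terms: -(1/9)*log2(1/9) = 0.352214; -(4/9)*log2(4/9) = 0.519967; -(1/18)*log2(1/18) = 0.231663; -(7/18)*log2(7/18) = 0.529888. H = 0.352214 + 0.519967 + 0.231663 + 0.529888 = 1.6337

1.6337 bits


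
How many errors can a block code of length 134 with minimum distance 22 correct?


Correction capability = floor((d-1)/2) = floor((22-1)/2) = 10

10 errors


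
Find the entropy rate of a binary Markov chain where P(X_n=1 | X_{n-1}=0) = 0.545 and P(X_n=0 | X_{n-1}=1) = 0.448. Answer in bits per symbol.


Stationary distribution: pi_0 = p10/(p01+p10) = 0.4512, pi_1 = 0.5488. Entropy rate H' = pi_0*H(p01) + pi_1*H(p10) = 0.4512*0.9941 + 0.5488*0.9922 = 0.9931

0.9931 bits/symbol


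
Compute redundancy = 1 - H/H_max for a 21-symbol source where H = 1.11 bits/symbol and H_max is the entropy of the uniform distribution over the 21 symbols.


H_max = log2(K) = log2(21) = 4.3923 bits/symbol. Redundancy = 1 - H/H_max = 1 - 1.11/4.3923 = 1 - 0.2527 = 0.7473

0.7473


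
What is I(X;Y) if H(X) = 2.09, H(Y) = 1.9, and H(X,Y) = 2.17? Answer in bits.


I(X;Y) = H(X) + H(Y) - H(X,Y) = 2.09 + 1.9 - 2.17 = 1.82

1.82 bits


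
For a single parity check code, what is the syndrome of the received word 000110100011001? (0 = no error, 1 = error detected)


Syndrome = XOR of all bits = 0 XOR 0 XOR 0 XOR 1 XOR 1 XOR 0 XOR 1 XOR 0 XOR 0 XOR 0 XOR 1 XOR 1 XOR 0 XOR 0 XOR 1 = 0

0


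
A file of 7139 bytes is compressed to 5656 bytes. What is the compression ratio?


Ratio = original / compressed = 7139 / 5656 = 1.2622

1.2622


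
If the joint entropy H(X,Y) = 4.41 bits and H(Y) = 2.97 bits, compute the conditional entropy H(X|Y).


H(X|Y) = H(X,Y) - H(Y) = 4.41 - 2.97 = 1.44

1.44 bits


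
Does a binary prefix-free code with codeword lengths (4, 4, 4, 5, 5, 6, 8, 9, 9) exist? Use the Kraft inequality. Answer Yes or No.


Kraft sum = sum(2^(-l_i)) = 0.2734, need <= 1. Result: satisfied (a binary prefix-free code with these lengths exists)

Yes


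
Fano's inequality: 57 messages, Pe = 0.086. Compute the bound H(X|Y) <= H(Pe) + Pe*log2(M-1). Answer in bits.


H(Pe) = -Pe*log2(Pe) - (1-Pe)*log2(1-Pe) = -0.086*log2(0.086) - 0.914*log2(0.914) = 0.304399 + 0.118577 = 0.423. Pe*log2(M-1) = 0.086*log2(56) = 0.499433. Bound = H(Pe) + Pe*log2(M-1) = 0.304399 + 0.118577 + 0.499433 = 0.9224

0.9224 bits


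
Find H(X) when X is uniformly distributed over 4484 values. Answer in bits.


H = log2(n) = log2(4484) = 12.1306

12.1306 bits


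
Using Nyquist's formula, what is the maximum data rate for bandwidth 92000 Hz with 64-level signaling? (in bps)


Rate = 2 * B * log2(M) = 2 * 92000 * 6.0 = 1104000.0

1104000.0 bps


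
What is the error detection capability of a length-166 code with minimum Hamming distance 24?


Detection capability = d_min - 1 = 24 - 1 = 23

23 errors


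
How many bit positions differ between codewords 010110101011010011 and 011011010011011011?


Count differing positions: . . ^ ^ . ^ ^ ^ ^ . . . . . ^ . . . = 7 differences

7


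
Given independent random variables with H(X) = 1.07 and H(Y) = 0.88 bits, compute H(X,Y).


For independent variables, H(X,Y) = H(X) + H(Y) = 1.07 + 0.88 = 1.95

1.95 bits


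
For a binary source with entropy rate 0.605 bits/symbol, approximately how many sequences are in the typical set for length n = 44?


log2|A_typical| = nH = 44 * 0.605 = 26.62, so |A_typical| ~ 2^26.62 = 1.031e+08

1.031e+08


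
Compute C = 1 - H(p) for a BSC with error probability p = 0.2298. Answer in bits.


H(p) = -p*log2(p) - (1-p)*log2(1-p) = -0.2298*log2(0.2298) - 0.7702*log2(0.7702) = 0.487532 + 0.290130 = 0.7777. C = 1 - H(p) = 1 - 0.7777 = 0.2223

0.2223 bits


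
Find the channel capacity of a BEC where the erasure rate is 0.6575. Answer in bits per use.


C = 1 - epsilon = 1 - 0.6575 = 0.3425

0.3425 bits


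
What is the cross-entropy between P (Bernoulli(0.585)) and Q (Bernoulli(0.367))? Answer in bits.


H(P,Q) = -p*log2(q) - (1-p)*log2(1-q). -0.585*log2(0.367) = 0.845997; -0.415*log2(0.633) = 0.273785. H(P,Q) = 0.845997 + 0.273785 = 1.1198

1.1198 bits


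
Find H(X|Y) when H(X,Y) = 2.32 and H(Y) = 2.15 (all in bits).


H(X|Y) = H(X,Y) - H(Y) = 2.32 - 2.15 = 0.17

0.17 bits


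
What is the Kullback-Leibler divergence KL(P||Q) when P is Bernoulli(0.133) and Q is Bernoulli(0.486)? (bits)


KL = p*log2(p/q) + (1-p)*log2((1-p)/(1-q)) = 0.133*log2(0.133/0.486) + 0.867*log2(0.867/0.514) = 0.4053

0.4053 bits


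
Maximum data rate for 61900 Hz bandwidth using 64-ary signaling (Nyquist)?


Rate = 2 * B * log2(M) = 2 * 61900 * 6.0 = 742800.0

742800.0 bps


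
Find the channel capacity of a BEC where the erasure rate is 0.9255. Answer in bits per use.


C = 1 - epsilon = 1 - 0.9255 = 0.0745

0.0745 bits


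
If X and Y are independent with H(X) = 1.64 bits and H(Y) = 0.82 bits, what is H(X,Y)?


For independent variables, H(X,Y) = H(X) + H(Y) = 1.64 + 0.82 = 2.46

2.46 bits


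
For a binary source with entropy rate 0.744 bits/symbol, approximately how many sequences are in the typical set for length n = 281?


log2|A_typical| = nH = 281 * 0.744 = 209.064, so |A_typical| ~ 2^209.064 = 8.601e+62

8.601e+62


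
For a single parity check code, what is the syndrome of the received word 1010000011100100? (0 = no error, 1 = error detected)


Syndrome = XOR of all bits = 1 XOR 0 XOR 1 XOR 0 XOR 0 XOR 0 XOR 0 XOR 0 XOR 1 XOR 1 XOR 1 XOR 0 XOR 0 XOR 1 XOR 0 XOR 0 = 0

0


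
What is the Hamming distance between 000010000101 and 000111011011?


Count differing positions: . . . ^ . ^ . ^ ^ ^ ^ . = 6 differences

6


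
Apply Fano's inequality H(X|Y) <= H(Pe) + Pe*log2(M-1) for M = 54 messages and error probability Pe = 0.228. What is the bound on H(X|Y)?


H(Pe) = -Pe*log2(Pe) - (1-Pe)*log2(1-Pe) = -0.228*log2(0.228) - 0.772*log2(0.772) = 0.486300 + 0.288209 = 0.7745. Pe*log2(M-1) = 0.228*log2(53) = 1.305966. Bound = H(Pe) + Pe*log2(M-1) = 0.486300 + 0.288209 + 1.305966 = 2.0805

2.0805 bits


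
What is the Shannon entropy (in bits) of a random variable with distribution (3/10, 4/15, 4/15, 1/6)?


H = -sum(p_i * log2(p_i)). Terms: -(3/10)*log2(3/10) = 0.521090; -(4/15)*log2(4/15) = 0.508504; -(4/15)*log2(4/15) = 0.508504; -(1/6)*log2(1/6) = 0.430827. H = 0.521090 + 0.508504 + 0.508504 + 0.430827 = 1.9689

1.9689 bits


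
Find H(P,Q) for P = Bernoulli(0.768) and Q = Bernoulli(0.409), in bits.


H(P,Q) = -p*log2(q) - (1-p)*log2(1-q). -0.768*log2(0.409) = 0.990587; -0.232*log2(0.591) = 0.176035. H(P,Q) = 0.990587 + 0.176035 = 1.1666

1.1666 bits


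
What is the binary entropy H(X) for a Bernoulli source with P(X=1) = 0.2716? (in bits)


H = -p*log2(p) - (1-p)*log2(1-p). -0.2716*log2(0.2716) = 0.510729; -0.7284*log2(0.7284) = 0.333022. H = 0.510729 + 0.333022 = 0.8438

0.8438 bits
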